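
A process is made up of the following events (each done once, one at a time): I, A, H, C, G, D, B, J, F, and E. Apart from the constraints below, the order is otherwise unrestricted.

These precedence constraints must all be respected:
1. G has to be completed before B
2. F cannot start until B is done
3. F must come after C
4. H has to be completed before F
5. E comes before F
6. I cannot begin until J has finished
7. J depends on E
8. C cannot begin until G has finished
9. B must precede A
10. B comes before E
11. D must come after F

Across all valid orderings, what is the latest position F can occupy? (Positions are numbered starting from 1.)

Following the constraints forward from F, its only required successor is D.
So at least 1 event follows F, putting F no later than position 9. That position is achievable by scheduling everything else first.

9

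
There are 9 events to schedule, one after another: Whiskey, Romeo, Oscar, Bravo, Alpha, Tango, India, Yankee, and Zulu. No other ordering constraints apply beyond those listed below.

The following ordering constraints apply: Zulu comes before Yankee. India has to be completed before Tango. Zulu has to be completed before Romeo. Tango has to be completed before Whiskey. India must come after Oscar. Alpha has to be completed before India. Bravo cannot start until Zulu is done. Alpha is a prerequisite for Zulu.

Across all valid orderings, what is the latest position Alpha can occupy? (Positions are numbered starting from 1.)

Following every chain forward from Alpha, the events that must come later are Whiskey, Romeo, Bravo, Tango, India, Yankee, Zulu — 7 of them.
So at least 7 events follow Alpha, putting Alpha no later than position 2. That position is achievable by scheduling everything else first.

2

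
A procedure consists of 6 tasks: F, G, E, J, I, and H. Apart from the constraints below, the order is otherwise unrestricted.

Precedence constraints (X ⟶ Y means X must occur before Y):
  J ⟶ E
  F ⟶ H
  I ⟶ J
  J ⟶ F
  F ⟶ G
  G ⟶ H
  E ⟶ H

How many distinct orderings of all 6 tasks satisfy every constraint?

3

I is the only task with nothing required before it, so every ordering starts there.
Counting all ways to extend the partial order to a total order gives 3.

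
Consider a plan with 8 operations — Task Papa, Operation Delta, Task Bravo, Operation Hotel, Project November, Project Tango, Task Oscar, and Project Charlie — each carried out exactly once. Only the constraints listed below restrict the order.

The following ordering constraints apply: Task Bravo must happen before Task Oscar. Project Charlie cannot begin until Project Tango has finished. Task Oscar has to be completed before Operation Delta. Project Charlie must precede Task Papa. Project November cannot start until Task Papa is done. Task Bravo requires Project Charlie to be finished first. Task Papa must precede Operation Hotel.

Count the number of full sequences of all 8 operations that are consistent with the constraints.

40

Project Tango is the only operation with nothing required before it, so every ordering starts there.
Counting all ways to extend the partial order to a total order gives 40.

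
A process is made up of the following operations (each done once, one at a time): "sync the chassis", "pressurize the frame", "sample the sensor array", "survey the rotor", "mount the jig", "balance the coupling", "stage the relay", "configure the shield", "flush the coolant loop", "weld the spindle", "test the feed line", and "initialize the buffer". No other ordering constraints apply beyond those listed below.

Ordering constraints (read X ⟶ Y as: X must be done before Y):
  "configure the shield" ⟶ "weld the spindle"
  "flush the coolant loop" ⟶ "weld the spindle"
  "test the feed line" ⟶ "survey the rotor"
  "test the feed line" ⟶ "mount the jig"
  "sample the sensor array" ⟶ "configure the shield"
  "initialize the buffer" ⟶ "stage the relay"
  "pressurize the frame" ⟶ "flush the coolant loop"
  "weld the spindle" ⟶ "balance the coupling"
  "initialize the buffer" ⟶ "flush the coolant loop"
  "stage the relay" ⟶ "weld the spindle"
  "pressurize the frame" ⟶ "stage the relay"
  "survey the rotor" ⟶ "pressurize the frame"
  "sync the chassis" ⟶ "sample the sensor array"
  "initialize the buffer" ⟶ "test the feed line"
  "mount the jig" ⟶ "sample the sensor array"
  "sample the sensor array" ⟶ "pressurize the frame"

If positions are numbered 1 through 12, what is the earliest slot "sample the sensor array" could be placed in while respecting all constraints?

The operations that are forced before "sample the sensor array", directly or transitively, are "sync the chassis", "mount the jig", "test the feed line", "initialize the buffer". That's 4 operations.
With 4 mandatory predecessors, the earliest "sample the sensor array" can sit is position 4+1 = 5, and placing just those 4 first achieves it.

5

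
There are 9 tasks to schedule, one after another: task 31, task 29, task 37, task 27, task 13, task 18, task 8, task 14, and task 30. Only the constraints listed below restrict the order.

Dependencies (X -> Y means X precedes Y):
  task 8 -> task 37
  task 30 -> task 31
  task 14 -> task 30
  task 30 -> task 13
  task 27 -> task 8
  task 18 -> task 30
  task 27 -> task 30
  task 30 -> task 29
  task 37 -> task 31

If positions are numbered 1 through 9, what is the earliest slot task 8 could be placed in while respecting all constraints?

Working backwards through the constraints from task 8, its only required predecessor is task 27.
With 1 mandatory predecessor, the earliest task 8 can sit is position 1+1 = 2, and placing just that one first achieves it.

2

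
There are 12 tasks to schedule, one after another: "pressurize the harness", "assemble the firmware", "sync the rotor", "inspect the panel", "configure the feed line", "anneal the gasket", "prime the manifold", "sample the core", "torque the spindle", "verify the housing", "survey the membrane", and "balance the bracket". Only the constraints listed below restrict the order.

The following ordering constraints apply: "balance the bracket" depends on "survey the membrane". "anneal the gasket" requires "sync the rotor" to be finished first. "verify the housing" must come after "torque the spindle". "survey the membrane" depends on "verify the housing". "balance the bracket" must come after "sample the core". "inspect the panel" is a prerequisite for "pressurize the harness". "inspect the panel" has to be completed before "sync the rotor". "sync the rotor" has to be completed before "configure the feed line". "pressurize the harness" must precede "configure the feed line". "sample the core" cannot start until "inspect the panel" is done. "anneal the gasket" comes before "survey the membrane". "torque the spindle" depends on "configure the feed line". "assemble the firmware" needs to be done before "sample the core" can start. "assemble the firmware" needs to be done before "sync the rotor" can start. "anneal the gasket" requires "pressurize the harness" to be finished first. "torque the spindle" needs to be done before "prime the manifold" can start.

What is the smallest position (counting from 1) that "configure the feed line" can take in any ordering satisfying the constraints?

The tasks that are forced before "configure the feed line", directly or transitively, are "pressurize the harness", "assemble the firmware", "sync the rotor", "inspect the panel". That's 4 tasks.
So at minimum 4 tasks come before "configure the feed line", putting "configure the feed line" no earlier than position 5. That position is achievable by scheduling exactly those predecessors first.

5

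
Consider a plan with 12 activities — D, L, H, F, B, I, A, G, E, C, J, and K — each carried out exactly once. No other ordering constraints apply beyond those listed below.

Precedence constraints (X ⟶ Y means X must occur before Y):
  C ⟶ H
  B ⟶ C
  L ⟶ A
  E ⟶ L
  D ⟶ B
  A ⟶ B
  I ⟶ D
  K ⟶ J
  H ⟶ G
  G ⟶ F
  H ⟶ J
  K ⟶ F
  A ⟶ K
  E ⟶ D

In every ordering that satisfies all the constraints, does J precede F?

No

Nothing in the constraints links J and F; they are unordered relative to each other.
A valid ordering placing F before J exists, so the answer is no.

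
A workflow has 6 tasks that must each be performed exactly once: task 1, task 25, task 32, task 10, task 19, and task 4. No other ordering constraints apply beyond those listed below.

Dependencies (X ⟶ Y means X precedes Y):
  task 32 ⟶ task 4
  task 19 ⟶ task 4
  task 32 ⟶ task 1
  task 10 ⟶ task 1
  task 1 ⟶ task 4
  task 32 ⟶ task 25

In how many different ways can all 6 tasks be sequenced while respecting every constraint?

3 tasks have no prerequisites (task 32, task 10, task 19), so any of them could come first.
Enumerating by repeatedly choosing an available task (one whose prerequisites are all placed) gives 33 distinct complete orderings.

33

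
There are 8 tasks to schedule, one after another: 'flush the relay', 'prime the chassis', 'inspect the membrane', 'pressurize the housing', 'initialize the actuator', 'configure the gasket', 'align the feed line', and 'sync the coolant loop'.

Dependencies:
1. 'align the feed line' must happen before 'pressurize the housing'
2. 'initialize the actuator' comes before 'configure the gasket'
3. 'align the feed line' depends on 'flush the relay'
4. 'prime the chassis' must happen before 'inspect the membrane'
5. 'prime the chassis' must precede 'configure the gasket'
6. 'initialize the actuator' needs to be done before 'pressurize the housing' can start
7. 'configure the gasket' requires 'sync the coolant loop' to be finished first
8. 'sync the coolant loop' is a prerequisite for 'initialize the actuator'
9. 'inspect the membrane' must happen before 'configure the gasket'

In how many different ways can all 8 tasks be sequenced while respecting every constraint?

252

3 tasks have no prerequisites ('flush the relay', 'prime the chassis', 'sync the coolant loop'), so any of them could come first.
Systematically extending each partial ordering one task at a time and counting, there are 252 complete orderings.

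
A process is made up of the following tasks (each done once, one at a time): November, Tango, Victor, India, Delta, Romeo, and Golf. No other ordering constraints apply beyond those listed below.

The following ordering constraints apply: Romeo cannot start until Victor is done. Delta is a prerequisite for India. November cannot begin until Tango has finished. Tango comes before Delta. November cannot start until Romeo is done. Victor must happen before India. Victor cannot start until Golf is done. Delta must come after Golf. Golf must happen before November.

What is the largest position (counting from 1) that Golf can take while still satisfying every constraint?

2

The tasks that are forced after Golf, directly or by a chain of constraints, are November, Victor, India, Delta, Romeo. That's 5 tasks.
So at least 5 tasks follow Golf, putting Golf no later than position 2. That position is achievable by scheduling everything else first.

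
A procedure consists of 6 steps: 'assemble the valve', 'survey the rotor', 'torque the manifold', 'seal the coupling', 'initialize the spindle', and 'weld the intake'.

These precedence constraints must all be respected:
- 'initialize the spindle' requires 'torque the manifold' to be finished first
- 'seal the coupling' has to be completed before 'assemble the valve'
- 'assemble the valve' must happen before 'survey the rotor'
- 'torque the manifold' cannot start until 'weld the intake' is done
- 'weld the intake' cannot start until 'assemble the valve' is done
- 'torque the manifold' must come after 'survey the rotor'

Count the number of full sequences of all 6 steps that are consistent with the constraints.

'seal the coupling' is the only step with nothing required before it, so every ordering starts there.
Enumerating by repeatedly choosing an available step (one whose prerequisites are all placed) gives 2 distinct complete orderings.

2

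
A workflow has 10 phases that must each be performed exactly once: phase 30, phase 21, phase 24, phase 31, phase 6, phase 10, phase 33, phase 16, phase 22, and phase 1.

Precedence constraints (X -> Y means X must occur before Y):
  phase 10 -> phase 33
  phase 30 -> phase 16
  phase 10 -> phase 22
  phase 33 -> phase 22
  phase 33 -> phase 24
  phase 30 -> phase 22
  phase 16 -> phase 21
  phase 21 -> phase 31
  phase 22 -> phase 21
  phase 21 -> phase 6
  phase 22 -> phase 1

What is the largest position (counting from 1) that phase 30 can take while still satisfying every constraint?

The phases that are forced after phase 30, directly or by a chain of constraints, are phase 21, phase 31, phase 6, phase 16, phase 22, phase 1. That's 6 phases.
With 6 mandatory successors out of 10 phases total, the latest slot for phase 30 is 10−6 = 4, and it's reachable by doing all non-successors before phase 30.

4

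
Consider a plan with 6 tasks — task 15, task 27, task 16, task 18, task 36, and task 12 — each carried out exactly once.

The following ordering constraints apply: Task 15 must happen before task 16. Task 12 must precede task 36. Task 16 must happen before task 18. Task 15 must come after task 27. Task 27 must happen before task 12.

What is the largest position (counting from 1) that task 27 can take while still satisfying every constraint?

The tasks that are forced after task 27, directly or by a chain of constraints, are task 15, task 16, task 18, task 36, task 12. That's 5 tasks.
With 5 mandatory successors out of 6 tasks total, the latest slot for task 27 is 6−5 = 1, and it's reachable by doing all non-successors before task 27.

1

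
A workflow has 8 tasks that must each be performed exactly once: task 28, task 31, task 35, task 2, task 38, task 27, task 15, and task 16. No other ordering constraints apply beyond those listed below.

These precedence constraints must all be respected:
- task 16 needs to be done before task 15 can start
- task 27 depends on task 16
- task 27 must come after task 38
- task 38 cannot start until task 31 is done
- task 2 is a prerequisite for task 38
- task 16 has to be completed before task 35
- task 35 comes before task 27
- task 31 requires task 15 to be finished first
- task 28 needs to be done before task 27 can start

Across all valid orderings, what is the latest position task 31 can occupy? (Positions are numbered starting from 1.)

6

The tasks that are forced after task 31, directly or by a chain of constraints, are task 38, task 27. That's 2 tasks.
With 2 mandatory successors out of 8 tasks total, the latest slot for task 31 is 8−2 = 6, and it's reachable by doing all non-successors before task 31.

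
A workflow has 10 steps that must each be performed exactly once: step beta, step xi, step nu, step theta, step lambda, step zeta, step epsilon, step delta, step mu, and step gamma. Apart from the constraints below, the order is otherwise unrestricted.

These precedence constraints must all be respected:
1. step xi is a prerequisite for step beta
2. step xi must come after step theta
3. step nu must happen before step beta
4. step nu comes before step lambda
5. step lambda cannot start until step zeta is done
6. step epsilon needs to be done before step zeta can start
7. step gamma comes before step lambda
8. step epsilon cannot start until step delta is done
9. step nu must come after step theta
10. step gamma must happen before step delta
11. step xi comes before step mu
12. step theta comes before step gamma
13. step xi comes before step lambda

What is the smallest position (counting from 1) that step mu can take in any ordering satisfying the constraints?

3

Working backwards through the constraints from step mu, its full set of required predecessors is step xi, step theta — 2 of them.
So at minimum 2 steps come before step mu, putting step mu no earlier than position 3. That position is achievable by scheduling exactly those predecessors first.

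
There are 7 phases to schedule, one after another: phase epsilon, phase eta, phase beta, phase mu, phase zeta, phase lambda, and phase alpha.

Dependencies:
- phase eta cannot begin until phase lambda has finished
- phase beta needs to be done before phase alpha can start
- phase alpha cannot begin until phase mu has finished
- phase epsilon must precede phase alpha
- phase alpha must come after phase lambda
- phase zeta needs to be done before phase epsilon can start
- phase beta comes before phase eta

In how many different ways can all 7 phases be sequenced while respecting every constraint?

180

4 phases have no prerequisites (phase beta, phase mu, phase zeta, phase lambda), so any of them could come first.
Counting all ways to extend the partial order to a total order gives 180.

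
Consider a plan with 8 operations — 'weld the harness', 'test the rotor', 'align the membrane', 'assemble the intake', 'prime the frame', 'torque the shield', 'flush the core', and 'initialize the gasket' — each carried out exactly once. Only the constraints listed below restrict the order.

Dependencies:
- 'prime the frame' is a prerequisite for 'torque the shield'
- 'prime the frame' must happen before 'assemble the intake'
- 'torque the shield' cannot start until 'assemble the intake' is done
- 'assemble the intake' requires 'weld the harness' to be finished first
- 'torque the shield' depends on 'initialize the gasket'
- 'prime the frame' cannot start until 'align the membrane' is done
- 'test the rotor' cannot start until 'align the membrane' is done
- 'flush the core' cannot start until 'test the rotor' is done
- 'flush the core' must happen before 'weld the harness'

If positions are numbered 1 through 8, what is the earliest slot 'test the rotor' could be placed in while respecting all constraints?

2

The only operation forced before 'test the rotor' (directly or transitively) is 'align the membrane'.
So at minimum 1 operation comes before 'test the rotor', putting 'test the rotor' no earlier than position 2. That position is achievable by scheduling exactly that predecessor first.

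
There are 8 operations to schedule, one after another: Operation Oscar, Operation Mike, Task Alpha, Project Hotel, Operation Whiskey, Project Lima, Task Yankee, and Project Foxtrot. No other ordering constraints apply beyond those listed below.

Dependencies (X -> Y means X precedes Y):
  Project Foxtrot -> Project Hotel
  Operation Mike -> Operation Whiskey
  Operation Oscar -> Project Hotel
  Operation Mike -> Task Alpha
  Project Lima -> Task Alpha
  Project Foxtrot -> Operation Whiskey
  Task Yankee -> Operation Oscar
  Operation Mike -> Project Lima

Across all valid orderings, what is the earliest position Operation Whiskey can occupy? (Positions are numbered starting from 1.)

Every operation that must precede Operation Whiskey has to come before it. Tracing all chains that end at Operation Whiskey, those operations are: Operation Mike, Project Foxtrot — 2 in total.
With 2 mandatory predecessors, the earliest Operation Whiskey can sit is position 2+1 = 3, and placing just those 2 first achieves it.

3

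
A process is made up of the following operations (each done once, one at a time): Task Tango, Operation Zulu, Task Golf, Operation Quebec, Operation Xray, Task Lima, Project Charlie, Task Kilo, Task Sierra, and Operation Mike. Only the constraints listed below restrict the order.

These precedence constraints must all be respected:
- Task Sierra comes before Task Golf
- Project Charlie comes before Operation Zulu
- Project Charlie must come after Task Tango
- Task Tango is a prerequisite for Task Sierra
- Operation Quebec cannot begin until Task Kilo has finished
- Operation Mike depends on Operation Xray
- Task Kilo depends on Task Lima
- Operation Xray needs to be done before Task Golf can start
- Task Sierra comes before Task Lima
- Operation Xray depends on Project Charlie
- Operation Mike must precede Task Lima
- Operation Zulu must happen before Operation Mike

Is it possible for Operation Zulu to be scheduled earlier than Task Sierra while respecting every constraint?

The constraints leave Operation Zulu and Task Sierra unordered relative to each other; nothing requires Task Sierra earlier.
So a valid ordering placing Operation Zulu earlier than Task Sierra exists.

Yes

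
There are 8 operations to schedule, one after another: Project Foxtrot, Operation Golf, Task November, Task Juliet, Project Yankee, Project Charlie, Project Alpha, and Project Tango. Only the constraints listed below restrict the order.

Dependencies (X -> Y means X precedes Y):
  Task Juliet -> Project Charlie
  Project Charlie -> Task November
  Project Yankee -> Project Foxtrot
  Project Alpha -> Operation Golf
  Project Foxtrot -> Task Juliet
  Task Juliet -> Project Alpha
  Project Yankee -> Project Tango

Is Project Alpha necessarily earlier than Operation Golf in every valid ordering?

Yes

Tracing the constraints gives a chain: Project Alpha → Operation Golf.
Hence Project Alpha necessarily comes before Operation Golf.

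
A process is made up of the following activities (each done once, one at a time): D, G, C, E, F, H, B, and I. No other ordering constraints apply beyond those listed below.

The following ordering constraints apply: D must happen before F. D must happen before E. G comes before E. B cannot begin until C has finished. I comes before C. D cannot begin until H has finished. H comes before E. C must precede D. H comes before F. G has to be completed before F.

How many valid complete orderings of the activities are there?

3 activities have no prerequisites (G, H, I), so any of them could come first.
Counting all ways to extend the partial order to a total order gives 144.

144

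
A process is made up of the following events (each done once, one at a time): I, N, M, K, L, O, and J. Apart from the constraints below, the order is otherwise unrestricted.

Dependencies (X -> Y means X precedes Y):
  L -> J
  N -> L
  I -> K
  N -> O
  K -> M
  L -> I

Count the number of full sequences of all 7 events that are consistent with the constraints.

24

N is the only event with nothing required before it, so every ordering starts there.
Enumerating by repeatedly choosing an available event (one whose prerequisites are all placed) gives 24 distinct complete orderings.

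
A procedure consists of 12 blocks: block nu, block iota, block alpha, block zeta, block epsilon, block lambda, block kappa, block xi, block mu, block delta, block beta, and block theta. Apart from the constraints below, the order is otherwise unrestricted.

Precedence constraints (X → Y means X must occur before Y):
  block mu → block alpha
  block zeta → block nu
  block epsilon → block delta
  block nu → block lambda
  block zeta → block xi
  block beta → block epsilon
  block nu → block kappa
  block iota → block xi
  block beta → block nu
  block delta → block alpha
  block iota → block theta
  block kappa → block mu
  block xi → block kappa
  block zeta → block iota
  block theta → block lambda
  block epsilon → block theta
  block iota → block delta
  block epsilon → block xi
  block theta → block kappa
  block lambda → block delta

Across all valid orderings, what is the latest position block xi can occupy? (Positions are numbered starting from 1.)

Every block that must follow block xi has to come after it. Tracing all chains starting from block xi, those blocks are: block alpha, block kappa, block mu — 3 in total.
So at least 3 blocks follow block xi, putting block xi no later than position 9. That position is achievable by scheduling everything else first.

9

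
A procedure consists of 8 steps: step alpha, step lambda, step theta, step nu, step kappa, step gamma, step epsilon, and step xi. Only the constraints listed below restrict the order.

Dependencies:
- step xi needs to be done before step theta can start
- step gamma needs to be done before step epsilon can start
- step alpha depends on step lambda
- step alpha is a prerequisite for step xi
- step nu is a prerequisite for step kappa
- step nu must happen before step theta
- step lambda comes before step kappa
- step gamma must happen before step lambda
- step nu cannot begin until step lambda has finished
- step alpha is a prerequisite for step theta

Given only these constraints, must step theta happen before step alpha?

There is a chain step alpha → step theta, which puts step alpha before step theta.
So step theta does not have to come before step alpha — it cannot.

No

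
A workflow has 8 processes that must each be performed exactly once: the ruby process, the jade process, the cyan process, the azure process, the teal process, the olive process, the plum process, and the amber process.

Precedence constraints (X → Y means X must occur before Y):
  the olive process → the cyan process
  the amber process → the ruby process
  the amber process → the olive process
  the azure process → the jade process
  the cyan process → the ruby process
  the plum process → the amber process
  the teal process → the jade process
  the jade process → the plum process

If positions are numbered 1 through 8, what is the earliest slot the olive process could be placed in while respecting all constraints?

6

Working backwards through the constraints from the olive process, its full set of required predecessors is the jade process, the azure process, the teal process, the plum process, the amber process — 5 of them.
So at minimum 5 processes come before the olive process, putting the olive process no earlier than position 6. That position is achievable by scheduling exactly those predecessors first.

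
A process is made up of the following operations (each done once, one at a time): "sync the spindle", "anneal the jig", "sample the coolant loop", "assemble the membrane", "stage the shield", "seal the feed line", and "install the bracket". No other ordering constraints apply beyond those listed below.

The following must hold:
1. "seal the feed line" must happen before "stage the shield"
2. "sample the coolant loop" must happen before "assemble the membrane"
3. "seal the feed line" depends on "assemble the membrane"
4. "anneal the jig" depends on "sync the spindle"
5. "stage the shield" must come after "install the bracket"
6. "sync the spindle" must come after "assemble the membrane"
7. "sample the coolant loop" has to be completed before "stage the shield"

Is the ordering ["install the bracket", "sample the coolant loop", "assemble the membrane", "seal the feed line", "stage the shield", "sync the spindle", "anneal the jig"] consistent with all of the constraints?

Yes

Every stated constraint is respected: "install the bracket" sits at position 1, ahead of "stage the shield" at position 5, and each of the other listed pairs likewise has the predecessor earlier in the sequence.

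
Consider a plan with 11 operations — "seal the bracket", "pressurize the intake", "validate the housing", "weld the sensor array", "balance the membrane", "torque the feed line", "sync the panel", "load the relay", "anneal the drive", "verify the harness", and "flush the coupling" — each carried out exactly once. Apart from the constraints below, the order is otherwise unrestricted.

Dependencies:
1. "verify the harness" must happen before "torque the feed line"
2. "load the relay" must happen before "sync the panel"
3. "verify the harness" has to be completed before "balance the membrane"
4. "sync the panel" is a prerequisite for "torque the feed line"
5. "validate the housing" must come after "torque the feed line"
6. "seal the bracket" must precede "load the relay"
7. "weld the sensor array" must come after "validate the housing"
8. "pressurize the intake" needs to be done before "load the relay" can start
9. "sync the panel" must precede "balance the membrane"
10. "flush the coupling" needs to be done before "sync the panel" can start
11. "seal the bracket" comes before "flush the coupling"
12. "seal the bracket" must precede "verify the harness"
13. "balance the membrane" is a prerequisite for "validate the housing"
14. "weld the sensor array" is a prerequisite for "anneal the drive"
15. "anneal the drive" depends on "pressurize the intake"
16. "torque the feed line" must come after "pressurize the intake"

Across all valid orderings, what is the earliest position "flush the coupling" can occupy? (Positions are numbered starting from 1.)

The only operation forced before "flush the coupling" (directly or transitively) is "seal the bracket".
With 1 mandatory predecessor, the earliest "flush the coupling" can sit is position 1+1 = 2, and placing just that one first achieves it.

2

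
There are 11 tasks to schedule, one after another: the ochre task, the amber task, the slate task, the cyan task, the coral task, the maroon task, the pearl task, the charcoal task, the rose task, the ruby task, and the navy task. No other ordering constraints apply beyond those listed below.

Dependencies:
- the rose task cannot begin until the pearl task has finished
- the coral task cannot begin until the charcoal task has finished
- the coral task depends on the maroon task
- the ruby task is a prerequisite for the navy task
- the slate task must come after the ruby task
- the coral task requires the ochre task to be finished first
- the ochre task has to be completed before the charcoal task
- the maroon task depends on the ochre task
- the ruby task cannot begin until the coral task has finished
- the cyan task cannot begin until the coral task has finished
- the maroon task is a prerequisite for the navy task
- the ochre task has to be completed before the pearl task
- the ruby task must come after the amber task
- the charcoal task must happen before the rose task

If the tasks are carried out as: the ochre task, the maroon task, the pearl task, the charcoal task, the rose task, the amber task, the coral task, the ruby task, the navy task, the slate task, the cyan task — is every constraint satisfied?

Checking each listed constraint against this order: for instance, the maroon task is in position 2 and the navy task in position 9, so that constraint holds — and the remaining constraints check out the same way.

Yes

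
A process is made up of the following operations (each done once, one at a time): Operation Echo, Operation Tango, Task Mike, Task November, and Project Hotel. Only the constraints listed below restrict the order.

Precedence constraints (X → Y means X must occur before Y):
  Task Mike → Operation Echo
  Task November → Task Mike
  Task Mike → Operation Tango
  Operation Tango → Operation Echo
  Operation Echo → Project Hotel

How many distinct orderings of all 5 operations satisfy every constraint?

1

Only Task November has no prerequisites, so it must go first.
Continuing from there, at each step only one operation has all its prerequisites placed, so the ordering is fully determined — there is exactly 1.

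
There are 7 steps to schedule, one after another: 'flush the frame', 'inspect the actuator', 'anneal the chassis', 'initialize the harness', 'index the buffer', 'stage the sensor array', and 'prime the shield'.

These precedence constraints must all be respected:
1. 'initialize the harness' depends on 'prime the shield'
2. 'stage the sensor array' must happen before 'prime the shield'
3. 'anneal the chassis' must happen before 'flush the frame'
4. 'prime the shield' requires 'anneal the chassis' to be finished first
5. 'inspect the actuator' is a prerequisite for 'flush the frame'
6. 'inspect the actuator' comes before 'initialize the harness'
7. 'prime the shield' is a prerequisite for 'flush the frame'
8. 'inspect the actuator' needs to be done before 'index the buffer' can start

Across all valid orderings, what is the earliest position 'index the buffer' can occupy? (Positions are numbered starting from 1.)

The only step forced before 'index the buffer' (directly or transitively) is 'inspect the actuator'.
With 1 mandatory predecessor, the earliest 'index the buffer' can sit is position 1+1 = 2, and placing just that one first achieves it.

2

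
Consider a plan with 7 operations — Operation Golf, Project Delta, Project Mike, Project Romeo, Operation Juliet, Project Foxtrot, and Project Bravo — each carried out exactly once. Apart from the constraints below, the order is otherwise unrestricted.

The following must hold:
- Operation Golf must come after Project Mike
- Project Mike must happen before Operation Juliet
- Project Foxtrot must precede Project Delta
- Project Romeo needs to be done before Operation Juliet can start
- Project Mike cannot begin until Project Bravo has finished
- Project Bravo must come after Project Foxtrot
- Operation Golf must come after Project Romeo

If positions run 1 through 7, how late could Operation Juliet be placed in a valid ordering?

Nothing depends on Operation Juliet, so it can be the final operation, position 7.

7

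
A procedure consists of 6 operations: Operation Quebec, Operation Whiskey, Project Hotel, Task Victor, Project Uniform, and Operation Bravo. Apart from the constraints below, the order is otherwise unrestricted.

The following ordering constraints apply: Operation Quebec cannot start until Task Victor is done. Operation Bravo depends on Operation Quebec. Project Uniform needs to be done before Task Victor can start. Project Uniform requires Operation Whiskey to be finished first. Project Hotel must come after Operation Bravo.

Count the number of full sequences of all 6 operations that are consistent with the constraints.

1

Only Operation Whiskey has no prerequisites, so it must go first.
Continuing from there, at each step only one operation has all its prerequisites placed, so the ordering is fully determined — there is exactly 1.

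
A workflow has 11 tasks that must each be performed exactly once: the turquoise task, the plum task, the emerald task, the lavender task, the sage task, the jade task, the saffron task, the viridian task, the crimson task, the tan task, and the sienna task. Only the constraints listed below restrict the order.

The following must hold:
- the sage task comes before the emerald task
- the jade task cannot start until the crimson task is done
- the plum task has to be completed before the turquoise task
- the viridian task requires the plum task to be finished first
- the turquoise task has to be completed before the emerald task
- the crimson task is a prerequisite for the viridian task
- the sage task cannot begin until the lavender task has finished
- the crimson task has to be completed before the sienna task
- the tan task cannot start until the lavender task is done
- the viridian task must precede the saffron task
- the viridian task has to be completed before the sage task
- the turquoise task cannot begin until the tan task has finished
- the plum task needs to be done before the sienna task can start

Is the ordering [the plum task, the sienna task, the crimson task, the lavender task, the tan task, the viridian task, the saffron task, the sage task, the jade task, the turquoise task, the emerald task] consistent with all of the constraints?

No

Here the crimson task comes after the sienna task.
That contradicts the constraint that the crimson task must precede the sienna task.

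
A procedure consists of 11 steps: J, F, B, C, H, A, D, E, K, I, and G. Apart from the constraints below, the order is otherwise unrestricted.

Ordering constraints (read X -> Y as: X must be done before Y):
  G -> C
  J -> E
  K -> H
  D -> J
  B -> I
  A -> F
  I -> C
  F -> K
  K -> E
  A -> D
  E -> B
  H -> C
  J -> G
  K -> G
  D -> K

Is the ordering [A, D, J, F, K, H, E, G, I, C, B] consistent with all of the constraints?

No

Here B comes after I.
That contradicts the constraint that B must precede I.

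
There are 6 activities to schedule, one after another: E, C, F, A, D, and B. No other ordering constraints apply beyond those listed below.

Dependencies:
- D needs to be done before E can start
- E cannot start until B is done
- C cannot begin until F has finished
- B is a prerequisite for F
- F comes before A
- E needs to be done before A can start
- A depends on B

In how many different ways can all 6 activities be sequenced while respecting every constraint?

2 activities have no prerequisites (D, B), so any of them could come first.
Counting all ways to extend the partial order to a total order gives 14.

14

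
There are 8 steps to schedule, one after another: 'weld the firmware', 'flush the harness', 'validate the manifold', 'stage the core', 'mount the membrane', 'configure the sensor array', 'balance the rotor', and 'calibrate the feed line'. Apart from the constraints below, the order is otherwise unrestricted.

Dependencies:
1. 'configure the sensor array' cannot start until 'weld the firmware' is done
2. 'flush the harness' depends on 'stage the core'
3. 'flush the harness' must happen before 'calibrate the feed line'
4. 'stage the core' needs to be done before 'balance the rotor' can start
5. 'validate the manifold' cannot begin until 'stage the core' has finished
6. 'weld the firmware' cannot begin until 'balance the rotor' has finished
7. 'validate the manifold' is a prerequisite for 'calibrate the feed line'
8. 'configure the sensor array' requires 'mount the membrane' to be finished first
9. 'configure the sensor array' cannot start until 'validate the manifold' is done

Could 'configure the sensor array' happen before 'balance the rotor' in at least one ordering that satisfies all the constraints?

No

Following 'balance the rotor' → 'weld the firmware' → 'configure the sensor array', 'balance the rotor' must precede 'configure the sensor array' in every valid ordering.
So no valid ordering can have 'configure the sensor array' before 'balance the rotor'.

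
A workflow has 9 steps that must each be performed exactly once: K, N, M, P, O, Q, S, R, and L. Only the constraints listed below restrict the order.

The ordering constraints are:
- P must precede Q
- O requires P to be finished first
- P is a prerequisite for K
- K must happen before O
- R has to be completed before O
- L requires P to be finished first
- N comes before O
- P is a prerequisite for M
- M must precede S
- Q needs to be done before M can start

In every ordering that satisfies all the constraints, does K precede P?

No

In fact the dependencies run the other way: P → K.
So K does not have to come before P — it cannot.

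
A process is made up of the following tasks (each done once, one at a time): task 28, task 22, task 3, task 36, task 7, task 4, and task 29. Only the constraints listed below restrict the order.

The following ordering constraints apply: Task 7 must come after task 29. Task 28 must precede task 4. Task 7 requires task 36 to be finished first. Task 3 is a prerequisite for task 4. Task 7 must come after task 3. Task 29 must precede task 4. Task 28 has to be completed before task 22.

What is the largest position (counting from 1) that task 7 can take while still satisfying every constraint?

7

No constraint forces any task after task 7, so it can be placed last, in position 7.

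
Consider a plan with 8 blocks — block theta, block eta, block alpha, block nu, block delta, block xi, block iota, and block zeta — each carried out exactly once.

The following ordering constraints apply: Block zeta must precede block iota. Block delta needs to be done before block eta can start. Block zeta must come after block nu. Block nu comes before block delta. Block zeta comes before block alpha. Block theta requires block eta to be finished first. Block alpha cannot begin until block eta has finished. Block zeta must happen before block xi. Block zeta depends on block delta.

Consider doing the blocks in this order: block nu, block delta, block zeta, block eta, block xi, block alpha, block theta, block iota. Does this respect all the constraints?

Going through the constraints one by one, each required predecessor appears earlier in the sequence than its dependent — e.g. block zeta (position 3) is before block iota (position 8), as required.

Yes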